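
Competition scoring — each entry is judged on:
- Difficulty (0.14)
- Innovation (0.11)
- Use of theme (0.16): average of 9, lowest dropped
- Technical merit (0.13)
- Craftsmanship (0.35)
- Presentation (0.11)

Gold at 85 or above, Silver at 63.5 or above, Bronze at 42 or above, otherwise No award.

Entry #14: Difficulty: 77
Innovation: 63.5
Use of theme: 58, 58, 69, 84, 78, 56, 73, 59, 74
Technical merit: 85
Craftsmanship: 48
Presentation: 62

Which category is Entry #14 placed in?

Use of theme: drop 56 → average of remaining 8 = 553/8 = 69.125
Weighted total:
  Difficulty 77 × 0.14 = 10.78
  Innovation 63.5 × 0.11 = 6.985
  Use of theme 69.125 × 0.16 = 11.06
  Technical merit 85 × 0.13 = 11.05
  Craftsmanship 48 × 0.35 = 16.8
  Presentation 62 × 0.11 = 6.82
Sum = 63.495
63.495 is ≥ 42 and < 63.5 → Bronze

Bronze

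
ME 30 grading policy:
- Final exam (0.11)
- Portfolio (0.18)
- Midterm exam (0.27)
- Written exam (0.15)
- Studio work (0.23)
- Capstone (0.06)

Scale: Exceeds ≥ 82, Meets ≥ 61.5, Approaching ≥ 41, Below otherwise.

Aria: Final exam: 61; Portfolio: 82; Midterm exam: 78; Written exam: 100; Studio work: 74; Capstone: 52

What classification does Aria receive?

Weighted total:
  Final exam 61 × 0.11 = 6.71
  Portfolio 82 × 0.18 = 14.76
  Midterm exam 78 × 0.27 = 21.06
  Written exam 100 × 0.15 = 15
  Studio work 74 × 0.23 = 17.02
  Capstone 52 × 0.06 = 3.12
Sum = 77.67
77.67 is ≥ 61.5 and < 82 → Meets

Meets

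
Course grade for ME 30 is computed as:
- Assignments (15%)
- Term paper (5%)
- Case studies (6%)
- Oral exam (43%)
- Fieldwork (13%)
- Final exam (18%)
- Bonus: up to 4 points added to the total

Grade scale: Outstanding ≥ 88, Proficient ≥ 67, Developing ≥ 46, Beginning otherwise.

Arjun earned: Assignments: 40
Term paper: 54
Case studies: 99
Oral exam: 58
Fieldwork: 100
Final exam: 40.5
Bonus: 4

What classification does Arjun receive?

Developing

Weighted total:
  Assignments 40 × 0.15 = 6
  Term paper 54 × 0.05 = 2.7
  Case studies 99 × 0.06 = 5.94
  Oral exam 58 × 0.43 = 24.94
  Fieldwork 100 × 0.13 = 13
  Final exam 40.5 × 0.18 = 7.29
Sum = 59.87
Bonus: 59.87 + 4 = 63.87
63.87 is ≥ 46 and < 67 → Developing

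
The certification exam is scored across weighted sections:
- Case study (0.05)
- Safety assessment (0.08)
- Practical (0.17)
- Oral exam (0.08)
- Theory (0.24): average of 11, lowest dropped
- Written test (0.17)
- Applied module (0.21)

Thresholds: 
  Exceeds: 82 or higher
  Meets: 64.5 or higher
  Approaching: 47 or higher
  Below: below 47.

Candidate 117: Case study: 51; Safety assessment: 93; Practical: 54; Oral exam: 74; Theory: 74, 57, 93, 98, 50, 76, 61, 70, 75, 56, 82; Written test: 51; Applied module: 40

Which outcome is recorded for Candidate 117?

Approaching

Theory: drop 50 → average of remaining 10 = 742/10 = 74.2
Weighted total:
  Case study 51 × 0.05 = 2.55
  Safety assessment 93 × 0.08 = 7.44
  Practical 54 × 0.17 = 9.18
  Oral exam 74 × 0.08 = 5.92
  Theory 74.2 × 0.24 = 17.808
  Written test 51 × 0.17 = 8.67
  Applied module 40 × 0.21 = 8.4
Sum = 59.968
59.968 is ≥ 47 and < 64.5 → Approaching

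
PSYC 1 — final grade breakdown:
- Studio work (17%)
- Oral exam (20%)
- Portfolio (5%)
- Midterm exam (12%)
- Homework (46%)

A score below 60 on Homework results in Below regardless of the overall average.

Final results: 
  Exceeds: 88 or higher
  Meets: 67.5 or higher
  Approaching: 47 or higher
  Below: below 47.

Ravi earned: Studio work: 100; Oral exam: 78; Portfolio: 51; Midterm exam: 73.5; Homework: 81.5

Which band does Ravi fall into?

Meets

Homework score 81.5 ≥ 60: minimum met.
Weighted total:
  Studio work 100 × 0.17 = 17
  Oral exam 78 × 0.2 = 15.6
  Portfolio 51 × 0.05 = 2.55
  Midterm exam 73.5 × 0.12 = 8.82
  Homework 81.5 × 0.46 = 37.49
Sum = 81.46
81.46 is ≥ 67.5 and < 88 → Meets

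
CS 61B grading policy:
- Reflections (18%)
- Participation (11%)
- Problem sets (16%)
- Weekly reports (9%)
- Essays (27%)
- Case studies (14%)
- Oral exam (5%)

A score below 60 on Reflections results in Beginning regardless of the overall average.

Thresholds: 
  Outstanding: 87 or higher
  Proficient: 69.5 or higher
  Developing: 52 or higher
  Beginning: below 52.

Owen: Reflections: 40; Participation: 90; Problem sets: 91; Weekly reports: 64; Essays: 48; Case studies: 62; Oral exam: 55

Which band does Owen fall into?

Beginning

Reflections score 40 < 60: minimum not met.
Weighted total:
  Reflections 40 × 0.18 = 7.2
  Participation 90 × 0.11 = 9.9
  Problem sets 91 × 0.16 = 14.56
  Weekly reports 64 × 0.09 = 5.76
  Essays 48 × 0.27 = 12.96
  Case studies 62 × 0.14 = 8.68
  Oral exam 55 × 0.05 = 2.75
Sum = 61.81
Because the Reflections minimum was not met, the result is Beginning.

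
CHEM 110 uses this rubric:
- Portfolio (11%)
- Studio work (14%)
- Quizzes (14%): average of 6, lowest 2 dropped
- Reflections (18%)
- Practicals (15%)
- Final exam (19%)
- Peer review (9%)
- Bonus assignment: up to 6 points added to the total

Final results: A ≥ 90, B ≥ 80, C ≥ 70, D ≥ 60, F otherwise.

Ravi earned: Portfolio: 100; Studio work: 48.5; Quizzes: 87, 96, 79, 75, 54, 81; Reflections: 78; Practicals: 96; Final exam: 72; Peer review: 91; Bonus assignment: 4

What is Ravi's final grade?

Quizzes: drop 54, 75 → average of remaining 4 = 343/4 = 85.75
Weighted total:
  Portfolio 100 × 0.11 = 11
  Studio work 48.5 × 0.14 = 6.79
  Quizzes 85.75 × 0.14 = 12.005
  Reflections 78 × 0.18 = 14.04
  Practicals 96 × 0.15 = 14.4
  Final exam 72 × 0.19 = 13.68
  Peer review 91 × 0.09 = 8.19
Sum = 80.105
Bonus assignment: 80.105 + 4 = 84.105
84.105 is ≥ 80 and < 90 → B

B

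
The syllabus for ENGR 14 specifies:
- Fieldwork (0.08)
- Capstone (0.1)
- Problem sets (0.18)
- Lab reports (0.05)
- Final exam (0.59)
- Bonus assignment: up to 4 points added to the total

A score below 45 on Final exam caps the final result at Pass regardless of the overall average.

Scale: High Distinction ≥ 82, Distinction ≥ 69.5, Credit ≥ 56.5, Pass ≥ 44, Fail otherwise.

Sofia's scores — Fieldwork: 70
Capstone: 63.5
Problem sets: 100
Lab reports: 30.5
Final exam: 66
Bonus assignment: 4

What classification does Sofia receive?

Distinction

Final exam score 66 ≥ 45: minimum met.
Weighted total:
  Fieldwork 70 × 0.08 = 5.6
  Capstone 63.5 × 0.1 = 6.35
  Problem sets 100 × 0.18 = 18
  Lab reports 30.5 × 0.05 = 1.525
  Final exam 66 × 0.59 = 38.94
Sum = 70.415
Bonus assignment: 70.415 + 4 = 74.415
74.415 is ≥ 69.5 and < 82 → Distinction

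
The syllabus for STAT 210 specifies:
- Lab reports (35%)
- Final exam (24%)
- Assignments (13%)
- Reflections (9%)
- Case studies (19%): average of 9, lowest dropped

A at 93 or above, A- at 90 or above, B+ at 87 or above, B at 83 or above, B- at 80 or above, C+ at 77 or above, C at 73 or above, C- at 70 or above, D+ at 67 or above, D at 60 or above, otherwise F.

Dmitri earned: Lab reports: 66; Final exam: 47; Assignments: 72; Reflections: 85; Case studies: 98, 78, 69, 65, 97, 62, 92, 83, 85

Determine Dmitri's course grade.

D+

Case studies: drop 62 → average of remaining 8 = 667/8 = 83.375
Weighted total:
  Lab reports 66 × 0.35 = 23.1
  Final exam 47 × 0.24 = 11.28
  Assignments 72 × 0.13 = 9.36
  Reflections 85 × 0.09 = 7.65
  Case studies 83.375 × 0.19 = 15.84125
Sum = 67.23125
67.23125 is ≥ 67 and < 70 → D+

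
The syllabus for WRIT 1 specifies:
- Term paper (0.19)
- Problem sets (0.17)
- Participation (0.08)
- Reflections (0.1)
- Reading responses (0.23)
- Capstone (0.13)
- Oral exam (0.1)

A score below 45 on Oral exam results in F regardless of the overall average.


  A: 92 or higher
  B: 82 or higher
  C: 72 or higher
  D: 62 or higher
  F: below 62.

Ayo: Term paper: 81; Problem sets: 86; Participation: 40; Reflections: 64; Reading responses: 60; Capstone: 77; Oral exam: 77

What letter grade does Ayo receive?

Oral exam score 77 ≥ 45: minimum met.
Weighted total:
  Term paper 81 × 0.19 = 15.39
  Problem sets 86 × 0.17 = 14.62
  Participation 40 × 0.08 = 3.2
  Reflections 64 × 0.1 = 6.4
  Reading responses 60 × 0.23 = 13.8
  Capstone 77 × 0.13 = 10.01
  Oral exam 77 × 0.1 = 7.7
Sum = 71.12
71.12 is ≥ 62 and < 72 → D

D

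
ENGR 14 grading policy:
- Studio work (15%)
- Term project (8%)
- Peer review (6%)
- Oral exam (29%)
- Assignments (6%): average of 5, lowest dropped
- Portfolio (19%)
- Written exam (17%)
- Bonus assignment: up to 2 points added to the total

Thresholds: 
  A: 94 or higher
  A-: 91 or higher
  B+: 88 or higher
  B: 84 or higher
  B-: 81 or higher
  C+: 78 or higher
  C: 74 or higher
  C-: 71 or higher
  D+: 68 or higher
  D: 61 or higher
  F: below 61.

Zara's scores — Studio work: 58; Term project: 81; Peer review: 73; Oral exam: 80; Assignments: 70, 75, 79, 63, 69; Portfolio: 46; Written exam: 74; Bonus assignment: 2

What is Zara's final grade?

D+

Assignments: drop 63 → average of remaining 4 = 293/4 = 73.25
Weighted total:
  Studio work 58 × 0.15 = 8.7
  Term project 81 × 0.08 = 6.48
  Peer review 73 × 0.06 = 4.38
  Oral exam 80 × 0.29 = 23.2
  Assignments 73.25 × 0.06 = 4.395
  Portfolio 46 × 0.19 = 8.74
  Written exam 74 × 0.17 = 12.58
Sum = 68.475
Bonus assignment: 68.475 + 2 = 70.475
70.475 is ≥ 68 and < 71 → D+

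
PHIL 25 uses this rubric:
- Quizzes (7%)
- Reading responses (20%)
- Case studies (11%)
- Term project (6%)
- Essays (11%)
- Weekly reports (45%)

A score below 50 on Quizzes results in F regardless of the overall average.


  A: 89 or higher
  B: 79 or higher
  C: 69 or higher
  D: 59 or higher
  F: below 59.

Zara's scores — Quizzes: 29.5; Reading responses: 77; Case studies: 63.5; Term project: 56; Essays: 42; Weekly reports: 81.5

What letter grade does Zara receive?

F

Quizzes score 29.5 < 50: minimum not met.
Weighted total:
  Quizzes 29.5 × 0.07 = 2.065
  Reading responses 77 × 0.2 = 15.4
  Case studies 63.5 × 0.11 = 6.985
  Term project 56 × 0.06 = 3.36
  Essays 42 × 0.11 = 4.62
  Weekly reports 81.5 × 0.45 = 36.675
Sum = 69.105
Because the Quizzes minimum was not met, the result is F.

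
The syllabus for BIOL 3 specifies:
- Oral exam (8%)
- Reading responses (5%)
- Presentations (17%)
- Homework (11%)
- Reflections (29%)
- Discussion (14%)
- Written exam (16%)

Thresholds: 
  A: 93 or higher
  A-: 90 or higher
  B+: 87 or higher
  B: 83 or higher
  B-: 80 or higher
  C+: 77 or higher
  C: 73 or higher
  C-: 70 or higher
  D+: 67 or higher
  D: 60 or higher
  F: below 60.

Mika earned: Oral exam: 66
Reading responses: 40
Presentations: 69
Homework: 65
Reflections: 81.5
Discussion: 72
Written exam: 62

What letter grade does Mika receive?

Weighted total:
  Oral exam 66 × 0.08 = 5.28
  Reading responses 40 × 0.05 = 2
  Presentations 69 × 0.17 = 11.73
  Homework 65 × 0.11 = 7.15
  Reflections 81.5 × 0.29 = 23.635
  Discussion 72 × 0.14 = 10.08
  Written exam 62 × 0.16 = 9.92
Sum = 69.795
69.795 is ≥ 67 and < 70 → D+

D+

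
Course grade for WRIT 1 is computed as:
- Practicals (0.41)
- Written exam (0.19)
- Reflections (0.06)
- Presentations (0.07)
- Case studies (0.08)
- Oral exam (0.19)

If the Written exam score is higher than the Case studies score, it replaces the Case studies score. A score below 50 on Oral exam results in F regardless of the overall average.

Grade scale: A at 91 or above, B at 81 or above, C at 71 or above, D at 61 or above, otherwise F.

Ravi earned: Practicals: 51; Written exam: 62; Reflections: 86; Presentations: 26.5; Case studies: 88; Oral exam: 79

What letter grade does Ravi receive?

Written exam (62) ≤ Case studies (88), so Case studies stays at 88.
Oral exam score 79 ≥ 50: minimum met.
Weighted total:
  Practicals 51 × 0.41 = 20.91
  Written exam 62 × 0.19 = 11.78
  Reflections 86 × 0.06 = 5.16
  Presentations 26.5 × 0.07 = 1.855
  Case studies 88 × 0.08 = 7.04
  Oral exam 79 × 0.19 = 15.01
Sum = 61.755
61.755 is ≥ 61 and < 71 → D

D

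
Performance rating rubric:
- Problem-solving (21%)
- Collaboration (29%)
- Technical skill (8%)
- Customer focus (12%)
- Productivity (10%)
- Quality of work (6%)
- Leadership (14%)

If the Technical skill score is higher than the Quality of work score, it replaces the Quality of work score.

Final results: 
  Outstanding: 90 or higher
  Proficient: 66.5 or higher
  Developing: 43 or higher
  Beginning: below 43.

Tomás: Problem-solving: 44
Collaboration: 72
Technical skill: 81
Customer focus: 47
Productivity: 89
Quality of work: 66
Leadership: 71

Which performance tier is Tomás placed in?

Developing

Technical skill (81) > Quality of work (66), so Quality of work counts as 81.
Weighted total:
  Problem-solving 44 × 0.21 = 9.24
  Collaboration 72 × 0.29 = 20.88
  Technical skill 81 × 0.08 = 6.48
  Customer focus 47 × 0.12 = 5.64
  Productivity 89 × 0.1 = 8.9
  Quality of work 81 × 0.06 = 4.86
  Leadership 71 × 0.14 = 9.94
Sum = 65.94
65.94 is ≥ 43 and < 66.5 → Developing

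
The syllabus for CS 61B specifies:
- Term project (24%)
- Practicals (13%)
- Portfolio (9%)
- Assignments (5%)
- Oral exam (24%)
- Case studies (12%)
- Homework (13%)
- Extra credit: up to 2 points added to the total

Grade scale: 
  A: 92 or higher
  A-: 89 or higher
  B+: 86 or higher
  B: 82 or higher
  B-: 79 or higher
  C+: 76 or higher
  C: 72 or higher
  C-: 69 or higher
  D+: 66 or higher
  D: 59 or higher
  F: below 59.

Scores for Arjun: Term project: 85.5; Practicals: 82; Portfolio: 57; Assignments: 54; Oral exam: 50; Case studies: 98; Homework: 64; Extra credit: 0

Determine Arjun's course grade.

Weighted total:
  Term project 85.5 × 0.24 = 20.52
  Practicals 82 × 0.13 = 10.66
  Portfolio 57 × 0.09 = 5.13
  Assignments 54 × 0.05 = 2.7
  Oral exam 50 × 0.24 = 12
  Case studies 98 × 0.12 = 11.76
  Homework 64 × 0.13 = 8.32
Sum = 71.09
Extra credit: 71.09 + 0 = 71.09
71.09 is ≥ 69 and < 72 → C-

C-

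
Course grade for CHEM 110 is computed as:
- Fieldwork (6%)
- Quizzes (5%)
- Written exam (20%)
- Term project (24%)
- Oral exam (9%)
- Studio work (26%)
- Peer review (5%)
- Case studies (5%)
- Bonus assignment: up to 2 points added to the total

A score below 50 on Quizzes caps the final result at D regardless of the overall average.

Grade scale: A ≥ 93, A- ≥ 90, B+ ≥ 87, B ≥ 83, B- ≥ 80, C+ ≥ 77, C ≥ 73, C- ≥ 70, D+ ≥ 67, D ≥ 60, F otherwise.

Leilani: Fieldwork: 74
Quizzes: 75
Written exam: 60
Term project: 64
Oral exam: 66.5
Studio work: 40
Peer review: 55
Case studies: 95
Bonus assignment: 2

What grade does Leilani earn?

D

Quizzes score 75 ≥ 50: minimum met.
Weighted total:
  Fieldwork 74 × 0.06 = 4.44
  Quizzes 75 × 0.05 = 3.75
  Written exam 60 × 0.2 = 12
  Term project 64 × 0.24 = 15.36
  Oral exam 66.5 × 0.09 = 5.985
  Studio work 40 × 0.26 = 10.4
  Peer review 55 × 0.05 = 2.75
  Case studies 95 × 0.05 = 4.75
Sum = 59.435
Bonus assignment: 59.435 + 2 = 61.435
61.435 is ≥ 60 and < 67 → D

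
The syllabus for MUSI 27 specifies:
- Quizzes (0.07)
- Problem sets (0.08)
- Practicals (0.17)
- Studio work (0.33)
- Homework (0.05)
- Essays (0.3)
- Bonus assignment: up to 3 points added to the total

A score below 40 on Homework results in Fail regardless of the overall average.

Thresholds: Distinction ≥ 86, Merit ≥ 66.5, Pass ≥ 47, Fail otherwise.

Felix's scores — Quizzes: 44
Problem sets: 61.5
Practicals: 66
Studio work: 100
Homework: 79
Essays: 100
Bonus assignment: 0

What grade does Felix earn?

Homework score 79 ≥ 40: minimum met.
Weighted total:
  Quizzes 44 × 0.07 = 3.08
  Problem sets 61.5 × 0.08 = 4.92
  Practicals 66 × 0.17 = 11.22
  Studio work 100 × 0.33 = 33
  Homework 79 × 0.05 = 3.95
  Essays 100 × 0.3 = 30
Sum = 86.17
Bonus assignment: 86.17 + 0 = 86.17
86.17 ≥ 86 → Distinction

Distinction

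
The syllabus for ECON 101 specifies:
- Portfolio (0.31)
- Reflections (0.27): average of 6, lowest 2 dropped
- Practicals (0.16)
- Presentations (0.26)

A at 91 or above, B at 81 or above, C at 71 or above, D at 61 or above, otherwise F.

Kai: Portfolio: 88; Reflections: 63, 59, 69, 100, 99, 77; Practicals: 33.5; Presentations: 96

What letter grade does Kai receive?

Reflections: drop 59, 63 → average of remaining 4 = 345/4 = 86.25
Weighted total:
  Portfolio 88 × 0.31 = 27.28
  Reflections 86.25 × 0.27 = 23.2875
  Practicals 33.5 × 0.16 = 5.36
  Presentations 96 × 0.26 = 24.96
Sum = 80.8875
80.8875 is ≥ 71 and < 81 → C

C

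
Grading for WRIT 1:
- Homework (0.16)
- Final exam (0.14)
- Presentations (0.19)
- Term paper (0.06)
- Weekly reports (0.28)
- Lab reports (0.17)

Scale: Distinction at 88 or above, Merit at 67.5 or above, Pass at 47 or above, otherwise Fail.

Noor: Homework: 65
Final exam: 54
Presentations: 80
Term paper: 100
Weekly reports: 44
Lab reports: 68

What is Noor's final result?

Weighted total:
  Homework 65 × 0.16 = 10.4
  Final exam 54 × 0.14 = 7.56
  Presentations 80 × 0.19 = 15.2
  Term paper 100 × 0.06 = 6
  Weekly reports 44 × 0.28 = 12.32
  Lab reports 68 × 0.17 = 11.56
Sum = 63.04
63.04 is ≥ 47 and < 67.5 → Pass

Pass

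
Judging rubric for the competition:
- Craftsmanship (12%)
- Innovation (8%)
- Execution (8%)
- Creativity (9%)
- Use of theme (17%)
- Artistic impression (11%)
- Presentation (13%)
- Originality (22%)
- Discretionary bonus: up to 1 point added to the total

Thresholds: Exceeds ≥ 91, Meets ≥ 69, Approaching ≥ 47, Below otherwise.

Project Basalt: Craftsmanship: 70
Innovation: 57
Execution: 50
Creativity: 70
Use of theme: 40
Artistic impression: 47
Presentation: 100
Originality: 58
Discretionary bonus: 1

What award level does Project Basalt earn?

Weighted total:
  Craftsmanship 70 × 0.12 = 8.4
  Innovation 57 × 0.08 = 4.56
  Execution 50 × 0.08 = 4
  Creativity 70 × 0.09 = 6.3
  Use of theme 40 × 0.17 = 6.8
  Artistic impression 47 × 0.11 = 5.17
  Presentation 100 × 0.13 = 13
  Originality 58 × 0.22 = 12.76
Sum = 60.99
Discretionary bonus: 60.99 + 1 = 61.99
61.99 is ≥ 47 and < 69 → Approaching

Approaching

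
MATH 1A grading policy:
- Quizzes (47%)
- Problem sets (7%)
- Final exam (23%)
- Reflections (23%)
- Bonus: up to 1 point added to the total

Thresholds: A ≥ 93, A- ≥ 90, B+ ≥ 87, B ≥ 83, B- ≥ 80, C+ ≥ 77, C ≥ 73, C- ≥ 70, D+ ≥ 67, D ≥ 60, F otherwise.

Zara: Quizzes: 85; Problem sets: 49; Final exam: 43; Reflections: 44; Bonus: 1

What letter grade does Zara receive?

Weighted total:
  Quizzes 85 × 0.47 = 39.95
  Problem sets 49 × 0.07 = 3.43
  Final exam 43 × 0.23 = 9.89
  Reflections 44 × 0.23 = 10.12
Sum = 63.39
Bonus: 63.39 + 1 = 64.39
64.39 is ≥ 60 and < 67 → D

D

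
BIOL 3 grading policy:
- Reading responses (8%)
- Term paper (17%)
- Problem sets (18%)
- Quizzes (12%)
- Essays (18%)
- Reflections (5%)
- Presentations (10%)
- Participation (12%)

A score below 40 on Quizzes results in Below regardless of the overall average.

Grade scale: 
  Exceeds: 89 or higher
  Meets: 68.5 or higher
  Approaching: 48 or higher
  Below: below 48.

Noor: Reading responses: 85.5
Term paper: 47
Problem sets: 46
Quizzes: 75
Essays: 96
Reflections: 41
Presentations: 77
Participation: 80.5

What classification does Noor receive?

Quizzes score 75 ≥ 40: minimum met.
Weighted total:
  Reading responses 85.5 × 0.08 = 6.84
  Term paper 47 × 0.17 = 7.99
  Problem sets 46 × 0.18 = 8.28
  Quizzes 75 × 0.12 = 9
  Essays 96 × 0.18 = 17.28
  Reflections 41 × 0.05 = 2.05
  Presentations 77 × 0.1 = 7.7
  Participation 80.5 × 0.12 = 9.66
Sum = 68.8
68.8 is ≥ 68.5 and < 89 → Meets

Meets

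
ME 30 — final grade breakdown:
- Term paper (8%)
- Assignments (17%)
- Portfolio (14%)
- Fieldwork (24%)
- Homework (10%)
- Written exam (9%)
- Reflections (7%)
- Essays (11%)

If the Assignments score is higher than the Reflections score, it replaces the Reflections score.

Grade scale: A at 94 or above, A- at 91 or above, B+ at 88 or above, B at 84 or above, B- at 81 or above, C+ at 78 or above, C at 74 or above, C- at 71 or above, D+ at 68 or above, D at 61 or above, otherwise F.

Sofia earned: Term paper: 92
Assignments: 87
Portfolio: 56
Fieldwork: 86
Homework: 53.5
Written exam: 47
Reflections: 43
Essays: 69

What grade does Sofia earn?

C-

Assignments (87) > Reflections (43), so Reflections counts as 87.
Weighted total:
  Term paper 92 × 0.08 = 7.36
  Assignments 87 × 0.17 = 14.79
  Portfolio 56 × 0.14 = 7.84
  Fieldwork 86 × 0.24 = 20.64
  Homework 53.5 × 0.1 = 5.35
  Written exam 47 × 0.09 = 4.23
  Reflections 87 × 0.07 = 6.09
  Essays 69 × 0.11 = 7.59
Sum = 73.89
73.89 is ≥ 71 and < 74 → C-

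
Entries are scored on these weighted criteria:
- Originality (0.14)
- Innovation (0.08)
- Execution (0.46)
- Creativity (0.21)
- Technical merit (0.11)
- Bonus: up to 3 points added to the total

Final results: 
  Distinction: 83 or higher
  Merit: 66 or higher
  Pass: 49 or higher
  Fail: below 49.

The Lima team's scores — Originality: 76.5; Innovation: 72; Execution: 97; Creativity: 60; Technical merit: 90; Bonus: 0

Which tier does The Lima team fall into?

Distinction

Weighted total:
  Originality 76.5 × 0.14 = 10.71
  Innovation 72 × 0.08 = 5.76
  Execution 97 × 0.46 = 44.62
  Creativity 60 × 0.21 = 12.6
  Technical merit 90 × 0.11 = 9.9
Sum = 83.59
Bonus: 83.59 + 0 = 83.59
83.59 ≥ 83 → Distinction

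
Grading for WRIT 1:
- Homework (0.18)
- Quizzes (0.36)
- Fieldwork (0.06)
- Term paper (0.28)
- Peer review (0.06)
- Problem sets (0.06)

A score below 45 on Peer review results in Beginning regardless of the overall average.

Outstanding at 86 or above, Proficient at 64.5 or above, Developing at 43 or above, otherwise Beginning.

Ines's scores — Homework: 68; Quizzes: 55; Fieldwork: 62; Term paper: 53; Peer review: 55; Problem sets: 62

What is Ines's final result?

Developing

Peer review score 55 ≥ 45: minimum met.
Weighted total:
  Homework 68 × 0.18 = 12.24
  Quizzes 55 × 0.36 = 19.8
  Fieldwork 62 × 0.06 = 3.72
  Term paper 53 × 0.28 = 14.84
  Peer review 55 × 0.06 = 3.3
  Problem sets 62 × 0.06 = 3.72
Sum = 57.62
57.62 is ≥ 43 and < 64.5 → Developing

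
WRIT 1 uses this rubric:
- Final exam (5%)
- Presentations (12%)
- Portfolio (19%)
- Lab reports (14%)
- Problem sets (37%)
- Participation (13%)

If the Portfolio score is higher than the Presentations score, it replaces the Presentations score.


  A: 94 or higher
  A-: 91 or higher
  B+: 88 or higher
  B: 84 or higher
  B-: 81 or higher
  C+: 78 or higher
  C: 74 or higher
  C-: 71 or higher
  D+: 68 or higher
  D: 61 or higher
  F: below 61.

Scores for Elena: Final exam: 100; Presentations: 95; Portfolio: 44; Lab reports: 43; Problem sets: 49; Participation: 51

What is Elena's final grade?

F

Portfolio (44) ≤ Presentations (95), so Presentations stays at 95.
Weighted total:
  Final exam 100 × 0.05 = 5
  Presentations 95 × 0.12 = 11.4
  Portfolio 44 × 0.19 = 8.36
  Lab reports 43 × 0.14 = 6.02
  Problem sets 49 × 0.37 = 18.13
  Participation 51 × 0.13 = 6.63
Sum = 55.54
55.54 < 61 → F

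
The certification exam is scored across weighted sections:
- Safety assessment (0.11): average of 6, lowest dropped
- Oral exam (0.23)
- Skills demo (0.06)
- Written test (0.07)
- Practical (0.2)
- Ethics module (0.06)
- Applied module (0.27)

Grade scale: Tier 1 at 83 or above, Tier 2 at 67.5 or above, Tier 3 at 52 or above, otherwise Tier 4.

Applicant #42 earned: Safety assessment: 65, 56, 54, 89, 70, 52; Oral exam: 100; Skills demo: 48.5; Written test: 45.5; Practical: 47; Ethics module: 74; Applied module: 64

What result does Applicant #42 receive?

Safety assessment: drop 52 → average of remaining 5 = 334/5 = 66.8
Weighted total:
  Safety assessment 66.8 × 0.11 = 7.348
  Oral exam 100 × 0.23 = 23
  Skills demo 48.5 × 0.06 = 2.91
  Written test 45.5 × 0.07 = 3.185
  Practical 47 × 0.2 = 9.4
  Ethics module 74 × 0.06 = 4.44
  Applied module 64 × 0.27 = 17.28
Sum = 67.563
67.563 is ≥ 67.5 and < 83 → Tier 2

Tier 2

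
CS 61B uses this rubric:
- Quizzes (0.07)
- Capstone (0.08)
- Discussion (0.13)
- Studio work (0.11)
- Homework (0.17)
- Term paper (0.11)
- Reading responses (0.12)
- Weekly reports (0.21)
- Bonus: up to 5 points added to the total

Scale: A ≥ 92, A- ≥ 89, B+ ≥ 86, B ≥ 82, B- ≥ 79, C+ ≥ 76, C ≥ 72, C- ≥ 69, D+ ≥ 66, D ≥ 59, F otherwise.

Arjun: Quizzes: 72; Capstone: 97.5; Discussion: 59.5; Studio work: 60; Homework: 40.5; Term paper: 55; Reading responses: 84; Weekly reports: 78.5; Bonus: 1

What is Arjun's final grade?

Weighted total:
  Quizzes 72 × 0.07 = 5.04
  Capstone 97.5 × 0.08 = 7.8
  Discussion 59.5 × 0.13 = 7.735
  Studio work 60 × 0.11 = 6.6
  Homework 40.5 × 0.17 = 6.885
  Term paper 55 × 0.11 = 6.05
  Reading responses 84 × 0.12 = 10.08
  Weekly reports 78.5 × 0.21 = 16.485
Sum = 66.675
Bonus: 66.675 + 1 = 67.675
67.675 is ≥ 66 and < 69 → D+

D+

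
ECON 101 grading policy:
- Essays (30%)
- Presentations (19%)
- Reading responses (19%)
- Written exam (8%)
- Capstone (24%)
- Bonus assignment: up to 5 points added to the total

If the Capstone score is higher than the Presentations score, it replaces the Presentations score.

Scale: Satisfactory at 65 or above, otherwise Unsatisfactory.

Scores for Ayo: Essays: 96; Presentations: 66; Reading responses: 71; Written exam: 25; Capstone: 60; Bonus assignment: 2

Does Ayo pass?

Capstone (60) ≤ Presentations (66), so Presentations stays at 66.
Weighted total:
  Essays 96 × 0.3 = 28.8
  Presentations 66 × 0.19 = 12.54
  Reading responses 71 × 0.19 = 13.49
  Written exam 25 × 0.08 = 2
  Capstone 60 × 0.24 = 14.4
Sum = 71.23
Bonus assignment: 71.23 + 2 = 73.23
73.23 ≥ 65 → Satisfactory

Satisfactory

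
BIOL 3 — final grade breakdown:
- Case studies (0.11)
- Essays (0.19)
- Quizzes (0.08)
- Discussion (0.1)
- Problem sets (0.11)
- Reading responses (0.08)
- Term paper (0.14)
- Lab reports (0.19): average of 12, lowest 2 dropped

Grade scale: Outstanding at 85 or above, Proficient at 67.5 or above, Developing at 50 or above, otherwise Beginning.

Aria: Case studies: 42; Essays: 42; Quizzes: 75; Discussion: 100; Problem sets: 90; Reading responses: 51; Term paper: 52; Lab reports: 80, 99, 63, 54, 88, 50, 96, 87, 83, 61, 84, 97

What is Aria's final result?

Developing

Lab reports: drop 50, 54 → average of remaining 10 = 838/10 = 83.8
Weighted total:
  Case studies 42 × 0.11 = 4.62
  Essays 42 × 0.19 = 7.98
  Quizzes 75 × 0.08 = 6
  Discussion 100 × 0.1 = 10
  Problem sets 90 × 0.11 = 9.9
  Reading responses 51 × 0.08 = 4.08
  Term paper 52 × 0.14 = 7.28
  Lab reports 83.8 × 0.19 = 15.922
Sum = 65.782
65.782 is ≥ 50 and < 67.5 → Developing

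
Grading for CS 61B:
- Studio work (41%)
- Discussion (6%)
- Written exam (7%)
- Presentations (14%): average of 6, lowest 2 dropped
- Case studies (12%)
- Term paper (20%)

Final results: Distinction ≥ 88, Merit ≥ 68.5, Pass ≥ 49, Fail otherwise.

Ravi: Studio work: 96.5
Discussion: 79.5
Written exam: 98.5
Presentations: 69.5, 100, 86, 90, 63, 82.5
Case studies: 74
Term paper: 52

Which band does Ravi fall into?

Presentations: drop 63, 69.5 → average of remaining 4 = 358.5/4 = 89.625
Weighted total:
  Studio work 96.5 × 0.41 = 39.565
  Discussion 79.5 × 0.06 = 4.77
  Written exam 98.5 × 0.07 = 6.895
  Presentations 89.625 × 0.14 = 12.5475
  Case studies 74 × 0.12 = 8.88
  Term paper 52 × 0.2 = 10.4
Sum = 83.0575
83.0575 is ≥ 68.5 and < 88 → Merit

Merit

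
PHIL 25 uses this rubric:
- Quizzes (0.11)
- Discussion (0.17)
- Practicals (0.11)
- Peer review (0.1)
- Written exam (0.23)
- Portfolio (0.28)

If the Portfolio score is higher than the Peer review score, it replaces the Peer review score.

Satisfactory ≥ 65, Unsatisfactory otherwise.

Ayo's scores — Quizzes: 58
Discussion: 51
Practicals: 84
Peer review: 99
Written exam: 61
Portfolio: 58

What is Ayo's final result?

Portfolio (58) ≤ Peer review (99), so Peer review stays at 99.
Weighted total:
  Quizzes 58 × 0.11 = 6.38
  Discussion 51 × 0.17 = 8.67
  Practicals 84 × 0.11 = 9.24
  Peer review 99 × 0.1 = 9.9
  Written exam 61 × 0.23 = 14.03
  Portfolio 58 × 0.28 = 16.24
Sum = 64.46
64.46 < 65 → Unsatisfactory

Unsatisfactory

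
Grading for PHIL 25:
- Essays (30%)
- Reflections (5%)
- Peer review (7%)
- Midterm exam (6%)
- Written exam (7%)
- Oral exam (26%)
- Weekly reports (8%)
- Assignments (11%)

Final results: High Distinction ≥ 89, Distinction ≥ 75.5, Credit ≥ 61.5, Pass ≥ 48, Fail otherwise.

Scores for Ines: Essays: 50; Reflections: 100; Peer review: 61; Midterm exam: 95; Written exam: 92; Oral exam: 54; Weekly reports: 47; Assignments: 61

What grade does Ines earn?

Pass

Weighted total:
  Essays 50 × 0.3 = 15
  Reflections 100 × 0.05 = 5
  Peer review 61 × 0.07 = 4.27
  Midterm exam 95 × 0.06 = 5.7
  Written exam 92 × 0.07 = 6.44
  Oral exam 54 × 0.26 = 14.04
  Weekly reports 47 × 0.08 = 3.76
  Assignments 61 × 0.11 = 6.71
Sum = 60.92
60.92 is ≥ 48 and < 61.5 → Pass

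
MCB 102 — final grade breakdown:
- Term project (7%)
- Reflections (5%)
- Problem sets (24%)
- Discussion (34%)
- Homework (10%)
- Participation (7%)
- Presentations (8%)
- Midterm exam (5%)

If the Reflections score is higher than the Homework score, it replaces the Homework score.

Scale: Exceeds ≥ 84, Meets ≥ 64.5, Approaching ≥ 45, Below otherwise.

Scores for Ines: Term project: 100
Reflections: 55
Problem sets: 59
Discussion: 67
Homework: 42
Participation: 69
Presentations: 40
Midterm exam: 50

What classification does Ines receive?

Approaching

Reflections (55) > Homework (42), so Homework counts as 55.
Weighted total:
  Term project 100 × 0.07 = 7
  Reflections 55 × 0.05 = 2.75
  Problem sets 59 × 0.24 = 14.16
  Discussion 67 × 0.34 = 22.78
  Homework 55 × 0.1 = 5.5
  Participation 69 × 0.07 = 4.83
  Presentations 40 × 0.08 = 3.2
  Midterm exam 50 × 0.05 = 2.5
Sum = 62.72
62.72 is ≥ 45 and < 64.5 → Approaching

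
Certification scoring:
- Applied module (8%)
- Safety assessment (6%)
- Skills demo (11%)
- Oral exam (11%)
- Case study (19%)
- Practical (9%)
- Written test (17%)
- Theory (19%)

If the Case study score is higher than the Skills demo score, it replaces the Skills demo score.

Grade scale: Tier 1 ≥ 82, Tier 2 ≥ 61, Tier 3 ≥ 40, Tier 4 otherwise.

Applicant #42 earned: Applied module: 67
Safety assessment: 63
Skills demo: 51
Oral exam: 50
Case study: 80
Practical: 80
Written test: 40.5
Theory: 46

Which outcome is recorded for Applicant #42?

Tier 2

Case study (80) > Skills demo (51), so Skills demo counts as 80.
Weighted total:
  Applied module 67 × 0.08 = 5.36
  Safety assessment 63 × 0.06 = 3.78
  Skills demo 80 × 0.11 = 8.8
  Oral exam 50 × 0.11 = 5.5
  Case study 80 × 0.19 = 15.2
  Practical 80 × 0.09 = 7.2
  Written test 40.5 × 0.17 = 6.885
  Theory 46 × 0.19 = 8.74
Sum = 61.465
61.465 is ≥ 61 and < 82 → Tier 2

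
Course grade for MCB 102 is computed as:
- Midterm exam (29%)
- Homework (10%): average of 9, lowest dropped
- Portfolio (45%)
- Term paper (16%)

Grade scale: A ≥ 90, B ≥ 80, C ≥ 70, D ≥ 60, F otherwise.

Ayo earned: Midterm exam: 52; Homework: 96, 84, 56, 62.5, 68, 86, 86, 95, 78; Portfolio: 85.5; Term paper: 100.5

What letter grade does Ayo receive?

Homework: drop 56 → average of remaining 8 = 655.5/8 = 81.9375
Weighted total:
  Midterm exam 52 × 0.29 = 15.08
  Homework 81.9375 × 0.1 = 8.19375
  Portfolio 85.5 × 0.45 = 38.475
  Term paper 100.5 × 0.16 = 16.08
Sum = 77.82875
77.82875 is ≥ 70 and < 80 → C

C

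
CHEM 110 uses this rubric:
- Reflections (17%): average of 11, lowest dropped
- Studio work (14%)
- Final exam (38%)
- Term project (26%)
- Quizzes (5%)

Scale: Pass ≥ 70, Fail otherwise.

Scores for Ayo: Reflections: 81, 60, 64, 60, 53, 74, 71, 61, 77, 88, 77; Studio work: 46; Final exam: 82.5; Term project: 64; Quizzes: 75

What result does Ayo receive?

Reflections: drop 53 → average of remaining 10 = 713/10 = 71.3
Weighted total:
  Reflections 71.3 × 0.17 = 12.121
  Studio work 46 × 0.14 = 6.44
  Final exam 82.5 × 0.38 = 31.35
  Term project 64 × 0.26 = 16.64
  Quizzes 75 × 0.05 = 3.75
Sum = 70.301
70.301 ≥ 70 → Pass

Pass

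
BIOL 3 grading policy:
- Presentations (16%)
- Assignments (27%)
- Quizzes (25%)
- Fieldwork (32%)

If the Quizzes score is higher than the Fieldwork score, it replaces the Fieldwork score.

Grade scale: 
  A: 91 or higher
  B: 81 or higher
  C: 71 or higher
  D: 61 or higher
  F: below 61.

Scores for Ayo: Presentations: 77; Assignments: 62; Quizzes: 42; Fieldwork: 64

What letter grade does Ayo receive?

F

Quizzes (42) ≤ Fieldwork (64), so Fieldwork stays at 64.
Weighted total:
  Presentations 77 × 0.16 = 12.32
  Assignments 62 × 0.27 = 16.74
  Quizzes 42 × 0.25 = 10.5
  Fieldwork 64 × 0.32 = 20.48
Sum = 60.04
60.04 < 61 → F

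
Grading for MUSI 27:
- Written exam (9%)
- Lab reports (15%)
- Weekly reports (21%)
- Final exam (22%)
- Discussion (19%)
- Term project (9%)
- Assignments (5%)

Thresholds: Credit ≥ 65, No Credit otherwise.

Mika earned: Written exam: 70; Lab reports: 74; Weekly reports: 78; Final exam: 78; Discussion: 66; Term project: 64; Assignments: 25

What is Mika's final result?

Weighted total:
  Written exam 70 × 0.09 = 6.3
  Lab reports 74 × 0.15 = 11.1
  Weekly reports 78 × 0.21 = 16.38
  Final exam 78 × 0.22 = 17.16
  Discussion 66 × 0.19 = 12.54
  Term project 64 × 0.09 = 5.76
  Assignments 25 × 0.05 = 1.25
Sum = 70.49
70.49 ≥ 65 → Credit

Credit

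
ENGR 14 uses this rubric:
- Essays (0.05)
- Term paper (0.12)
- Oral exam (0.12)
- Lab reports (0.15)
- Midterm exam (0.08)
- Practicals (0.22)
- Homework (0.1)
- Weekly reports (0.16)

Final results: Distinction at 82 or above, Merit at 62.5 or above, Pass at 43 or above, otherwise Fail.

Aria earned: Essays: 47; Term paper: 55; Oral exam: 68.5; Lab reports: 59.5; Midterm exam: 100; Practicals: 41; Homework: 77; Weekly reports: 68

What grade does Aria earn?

Weighted total:
  Essays 47 × 0.05 = 2.35
  Term paper 55 × 0.12 = 6.6
  Oral exam 68.5 × 0.12 = 8.22
  Lab reports 59.5 × 0.15 = 8.925
  Midterm exam 100 × 0.08 = 8
  Practicals 41 × 0.22 = 9.02
  Homework 77 × 0.1 = 7.7
  Weekly reports 68 × 0.16 = 10.88
Sum = 61.695
61.695 is ≥ 43 and < 62.5 → Pass

Pass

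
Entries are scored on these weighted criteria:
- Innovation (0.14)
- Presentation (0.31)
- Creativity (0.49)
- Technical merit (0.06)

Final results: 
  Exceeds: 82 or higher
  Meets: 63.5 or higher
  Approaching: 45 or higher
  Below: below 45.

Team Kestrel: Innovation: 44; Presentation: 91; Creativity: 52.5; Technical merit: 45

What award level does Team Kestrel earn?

Weighted total:
  Innovation 44 × 0.14 = 6.16
  Presentation 91 × 0.31 = 28.21
  Creativity 52.5 × 0.49 = 25.725
  Technical merit 45 × 0.06 = 2.7
Sum = 62.795
62.795 is ≥ 45 and < 63.5 → Approaching

Approaching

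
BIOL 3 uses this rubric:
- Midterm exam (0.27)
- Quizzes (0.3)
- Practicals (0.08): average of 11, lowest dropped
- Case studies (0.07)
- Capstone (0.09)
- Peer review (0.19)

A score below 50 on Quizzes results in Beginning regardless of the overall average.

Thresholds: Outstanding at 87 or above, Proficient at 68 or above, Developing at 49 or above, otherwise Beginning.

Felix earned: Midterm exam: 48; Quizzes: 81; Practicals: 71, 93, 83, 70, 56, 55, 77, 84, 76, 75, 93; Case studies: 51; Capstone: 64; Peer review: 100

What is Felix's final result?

Practicals: drop 55 → average of remaining 10 = 778/10 = 77.8
Quizzes score 81 ≥ 50: minimum met.
Weighted total:
  Midterm exam 48 × 0.27 = 12.96
  Quizzes 81 × 0.3 = 24.3
  Practicals 77.8 × 0.08 = 6.224
  Case studies 51 × 0.07 = 3.57
  Capstone 64 × 0.09 = 5.76
  Peer review 100 × 0.19 = 19
Sum = 71.814
71.814 is ≥ 68 and < 87 → Proficient

Proficient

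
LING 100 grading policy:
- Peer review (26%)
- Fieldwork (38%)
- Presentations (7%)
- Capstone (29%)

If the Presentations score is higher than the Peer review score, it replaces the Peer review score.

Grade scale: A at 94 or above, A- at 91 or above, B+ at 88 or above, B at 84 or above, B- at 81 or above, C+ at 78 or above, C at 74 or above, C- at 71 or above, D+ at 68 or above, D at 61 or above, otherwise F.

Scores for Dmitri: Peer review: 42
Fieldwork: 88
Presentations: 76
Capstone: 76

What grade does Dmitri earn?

C+

Presentations (76) > Peer review (42), so Peer review counts as 76.
Weighted total:
  Peer review 76 × 0.26 = 19.76
  Fieldwork 88 × 0.38 = 33.44
  Presentations 76 × 0.07 = 5.32
  Capstone 76 × 0.29 = 22.04
Sum = 80.56
80.56 is ≥ 78 and < 81 → C+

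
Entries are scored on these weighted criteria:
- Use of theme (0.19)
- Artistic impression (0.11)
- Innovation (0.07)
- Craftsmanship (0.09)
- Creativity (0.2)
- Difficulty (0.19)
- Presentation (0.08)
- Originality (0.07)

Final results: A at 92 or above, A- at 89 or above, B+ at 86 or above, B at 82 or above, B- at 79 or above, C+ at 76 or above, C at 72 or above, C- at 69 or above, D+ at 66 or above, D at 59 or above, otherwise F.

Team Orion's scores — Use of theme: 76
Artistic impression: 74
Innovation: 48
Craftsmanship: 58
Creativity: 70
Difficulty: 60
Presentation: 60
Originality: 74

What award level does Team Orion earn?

Weighted total:
  Use of theme 76 × 0.19 = 14.44
  Artistic impression 74 × 0.11 = 8.14
  Innovation 48 × 0.07 = 3.36
  Craftsmanship 58 × 0.09 = 5.22
  Creativity 70 × 0.2 = 14
  Difficulty 60 × 0.19 = 11.4
  Presentation 60 × 0.08 = 4.8
  Originality 74 × 0.07 = 5.18
Sum = 66.54
66.54 is ≥ 66 and < 69 → D+

D+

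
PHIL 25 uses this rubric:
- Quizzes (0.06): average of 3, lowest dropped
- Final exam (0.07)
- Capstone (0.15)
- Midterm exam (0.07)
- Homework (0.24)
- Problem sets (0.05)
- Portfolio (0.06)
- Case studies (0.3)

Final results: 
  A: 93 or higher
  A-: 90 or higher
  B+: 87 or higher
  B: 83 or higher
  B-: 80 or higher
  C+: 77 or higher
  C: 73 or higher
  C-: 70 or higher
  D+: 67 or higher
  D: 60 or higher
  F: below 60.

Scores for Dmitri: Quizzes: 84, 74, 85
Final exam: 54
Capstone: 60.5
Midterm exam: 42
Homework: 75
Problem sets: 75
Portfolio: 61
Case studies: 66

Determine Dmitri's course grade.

Quizzes: drop 74 → average of remaining 2 = 169/2 = 84.5
Weighted total:
  Quizzes 84.5 × 0.06 = 5.07
  Final exam 54 × 0.07 = 3.78
  Capstone 60.5 × 0.15 = 9.075
  Midterm exam 42 × 0.07 = 2.94
  Homework 75 × 0.24 = 18
  Problem sets 75 × 0.05 = 3.75
  Portfolio 61 × 0.06 = 3.66
  Case studies 66 × 0.3 = 19.8
Sum = 66.075
66.075 is ≥ 60 and < 67 → D

D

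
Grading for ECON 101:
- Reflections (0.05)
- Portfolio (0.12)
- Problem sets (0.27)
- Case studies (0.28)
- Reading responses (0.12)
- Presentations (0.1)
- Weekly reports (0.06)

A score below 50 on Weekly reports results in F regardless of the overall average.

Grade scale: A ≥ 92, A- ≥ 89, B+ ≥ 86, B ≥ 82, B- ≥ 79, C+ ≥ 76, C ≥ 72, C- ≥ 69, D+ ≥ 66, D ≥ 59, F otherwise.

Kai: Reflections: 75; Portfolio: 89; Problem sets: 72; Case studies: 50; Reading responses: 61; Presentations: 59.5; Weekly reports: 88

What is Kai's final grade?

D+

Weekly reports score 88 ≥ 50: minimum met.
Weighted total:
  Reflections 75 × 0.05 = 3.75
  Portfolio 89 × 0.12 = 10.68
  Problem sets 72 × 0.27 = 19.44
  Case studies 50 × 0.28 = 14
  Reading responses 61 × 0.12 = 7.32
  Presentations 59.5 × 0.1 = 5.95
  Weekly reports 88 × 0.06 = 5.28
Sum = 66.42
66.42 is ≥ 66 and < 69 → D+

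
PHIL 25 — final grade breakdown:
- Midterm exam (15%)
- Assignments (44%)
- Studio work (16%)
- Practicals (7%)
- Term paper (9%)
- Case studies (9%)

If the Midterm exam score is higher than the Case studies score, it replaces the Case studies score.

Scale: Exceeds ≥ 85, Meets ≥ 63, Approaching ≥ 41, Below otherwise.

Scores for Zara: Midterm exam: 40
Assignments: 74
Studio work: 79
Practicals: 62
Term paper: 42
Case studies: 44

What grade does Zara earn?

Meets

Midterm exam (40) ≤ Case studies (44), so Case studies stays at 44.
Weighted total:
  Midterm exam 40 × 0.15 = 6
  Assignments 74 × 0.44 = 32.56
  Studio work 79 × 0.16 = 12.64
  Practicals 62 × 0.07 = 4.34
  Term paper 42 × 0.09 = 3.78
  Case studies 44 × 0.09 = 3.96
Sum = 63.28
63.28 is ≥ 63 and < 85 → Meets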